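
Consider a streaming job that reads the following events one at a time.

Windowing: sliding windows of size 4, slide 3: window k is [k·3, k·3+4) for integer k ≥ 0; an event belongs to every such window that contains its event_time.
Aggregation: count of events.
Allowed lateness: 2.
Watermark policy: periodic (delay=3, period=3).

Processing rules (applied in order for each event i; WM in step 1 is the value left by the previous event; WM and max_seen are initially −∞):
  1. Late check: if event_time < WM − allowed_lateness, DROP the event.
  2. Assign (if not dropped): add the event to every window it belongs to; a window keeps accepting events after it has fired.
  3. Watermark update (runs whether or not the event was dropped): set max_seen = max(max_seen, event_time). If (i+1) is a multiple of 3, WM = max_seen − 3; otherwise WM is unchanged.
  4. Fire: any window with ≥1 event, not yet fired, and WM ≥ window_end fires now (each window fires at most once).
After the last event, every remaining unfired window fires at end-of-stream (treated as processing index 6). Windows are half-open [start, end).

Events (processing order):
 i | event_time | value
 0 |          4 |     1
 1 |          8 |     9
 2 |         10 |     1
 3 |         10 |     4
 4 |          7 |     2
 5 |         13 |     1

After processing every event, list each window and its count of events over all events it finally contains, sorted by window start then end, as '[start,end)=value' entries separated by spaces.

i=0 t=4 v=1: → [3,7); WM=−∞
i=1 t=8 v=9: → [6,10); WM=−∞
i=2 t=10 v=1: → [9,13); WM=7; [3,7) fires=1
i=3 t=10 v=4: → [9,13); WM=7
i=4 t=7 v=2: → [6,10); WM=7
i=5 t=13 v=1: → [12,16); WM=10; [6,10) fires=2

[3,7)=1 [6,10)=2 [9,13)=2 [12,16)=1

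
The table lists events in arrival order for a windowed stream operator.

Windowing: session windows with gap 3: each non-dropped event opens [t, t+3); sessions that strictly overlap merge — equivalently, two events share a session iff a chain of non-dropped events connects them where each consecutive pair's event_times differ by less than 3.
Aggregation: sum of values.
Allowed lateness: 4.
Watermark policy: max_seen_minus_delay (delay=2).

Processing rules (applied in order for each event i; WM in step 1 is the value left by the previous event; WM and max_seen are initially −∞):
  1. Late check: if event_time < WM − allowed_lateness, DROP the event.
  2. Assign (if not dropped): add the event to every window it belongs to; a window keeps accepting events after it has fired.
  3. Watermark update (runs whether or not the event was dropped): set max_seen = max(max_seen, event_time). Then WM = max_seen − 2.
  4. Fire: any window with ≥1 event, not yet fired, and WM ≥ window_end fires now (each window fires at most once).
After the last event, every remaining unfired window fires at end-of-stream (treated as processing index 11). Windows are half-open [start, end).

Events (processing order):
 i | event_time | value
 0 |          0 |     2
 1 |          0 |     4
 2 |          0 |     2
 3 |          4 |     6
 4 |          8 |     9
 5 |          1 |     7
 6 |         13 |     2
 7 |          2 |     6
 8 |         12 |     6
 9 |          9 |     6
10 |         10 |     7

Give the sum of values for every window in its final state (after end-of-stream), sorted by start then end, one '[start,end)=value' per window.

[0,3)=8 [4,7)=6 [8,16)=30

i=0 t=0 v=2: → [0,3); WM=-2
i=1 t=0 v=4: → [0,3); WM=-2
i=2 t=0 v=2: → [0,3); WM=-2
i=3 t=4 v=6: → [4,7); WM=2
i=4 t=8 v=9: → [8,11); WM=6
i=5 t=1 v=7: DROP (t<6-4); WM=6
i=6 t=13 v=2: → [13,16); WM=11
i=7 t=2 v=6: DROP (t<11-4); WM=11
i=8 t=12 v=6: → [12,16); WM=11
i=9 t=9 v=6: → [8,12); WM=11
i=10 t=10 v=7: → [8,16); WM=11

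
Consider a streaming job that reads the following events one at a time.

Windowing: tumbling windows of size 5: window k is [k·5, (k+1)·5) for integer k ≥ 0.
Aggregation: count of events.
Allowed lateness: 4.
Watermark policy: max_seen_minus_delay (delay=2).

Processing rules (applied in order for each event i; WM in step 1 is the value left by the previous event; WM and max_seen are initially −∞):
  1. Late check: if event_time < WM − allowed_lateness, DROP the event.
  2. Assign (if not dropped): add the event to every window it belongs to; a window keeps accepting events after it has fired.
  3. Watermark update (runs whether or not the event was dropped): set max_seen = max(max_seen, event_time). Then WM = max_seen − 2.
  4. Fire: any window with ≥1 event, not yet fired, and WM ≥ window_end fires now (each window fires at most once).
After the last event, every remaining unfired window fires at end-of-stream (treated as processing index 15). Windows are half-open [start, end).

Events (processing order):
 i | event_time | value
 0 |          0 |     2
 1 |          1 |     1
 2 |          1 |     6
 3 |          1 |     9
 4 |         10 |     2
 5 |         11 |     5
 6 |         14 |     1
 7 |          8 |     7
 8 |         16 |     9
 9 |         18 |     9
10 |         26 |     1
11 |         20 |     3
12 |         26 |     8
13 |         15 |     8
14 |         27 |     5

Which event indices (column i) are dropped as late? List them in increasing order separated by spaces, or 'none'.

i=0 t=0 v=2: → [0,5); WM=-2
i=1 t=1 v=1: → [0,5); WM=-1
i=2 t=1 v=6: → [0,5); WM=-1
i=3 t=1 v=9: → [0,5); WM=-1
i=4 t=10 v=2: → [10,15); WM=8; [0,5) fires=4
i=5 t=11 v=5: → [10,15); WM=9
i=6 t=14 v=1: → [10,15); WM=12
i=7 t=8 v=7: → [5,10); WM=12; [5,10) fires=1
i=8 t=16 v=9: → [15,20); WM=14
i=9 t=18 v=9: → [15,20); WM=16; [10,15) fires=3
i=10 t=26 v=1: → [25,30); WM=24; [15,20) fires=2
i=11 t=20 v=3: → [20,25); WM=24
i=12 t=26 v=8: → [25,30); WM=24
i=13 t=15 v=8: DROP (t<24-4); WM=24
i=14 t=27 v=5: → [25,30); WM=25; [20,25) fires=1

13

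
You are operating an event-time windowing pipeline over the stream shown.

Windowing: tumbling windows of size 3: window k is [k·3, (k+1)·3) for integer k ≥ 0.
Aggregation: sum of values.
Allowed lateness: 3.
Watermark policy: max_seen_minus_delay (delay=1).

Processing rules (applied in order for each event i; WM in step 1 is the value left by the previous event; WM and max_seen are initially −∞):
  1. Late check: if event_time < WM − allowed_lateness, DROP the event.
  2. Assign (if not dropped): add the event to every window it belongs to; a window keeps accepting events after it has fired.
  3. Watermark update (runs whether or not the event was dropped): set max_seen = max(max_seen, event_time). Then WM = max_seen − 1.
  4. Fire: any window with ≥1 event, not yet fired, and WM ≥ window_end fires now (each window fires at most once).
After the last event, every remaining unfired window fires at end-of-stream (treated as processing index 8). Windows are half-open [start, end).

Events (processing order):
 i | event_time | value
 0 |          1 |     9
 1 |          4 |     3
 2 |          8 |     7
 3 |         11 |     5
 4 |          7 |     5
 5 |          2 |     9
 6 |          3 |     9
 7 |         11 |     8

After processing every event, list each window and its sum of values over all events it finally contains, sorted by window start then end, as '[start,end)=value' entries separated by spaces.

i=0 t=1 v=9: → [0,3); WM=0
i=1 t=4 v=3: → [3,6); WM=3; [0,3) fires=9
i=2 t=8 v=7: → [6,9); WM=7; [3,6) fires=3
i=3 t=11 v=5: → [9,12); WM=10; [6,9) fires=7
i=4 t=7 v=5: → [6,9); WM=10
i=5 t=2 v=9: DROP (t<10-3); WM=10
i=6 t=3 v=9: DROP (t<10-3); WM=10
i=7 t=11 v=8: → [9,12); WM=10

[0,3)=9 [3,6)=3 [6,9)=12 [9,12)=13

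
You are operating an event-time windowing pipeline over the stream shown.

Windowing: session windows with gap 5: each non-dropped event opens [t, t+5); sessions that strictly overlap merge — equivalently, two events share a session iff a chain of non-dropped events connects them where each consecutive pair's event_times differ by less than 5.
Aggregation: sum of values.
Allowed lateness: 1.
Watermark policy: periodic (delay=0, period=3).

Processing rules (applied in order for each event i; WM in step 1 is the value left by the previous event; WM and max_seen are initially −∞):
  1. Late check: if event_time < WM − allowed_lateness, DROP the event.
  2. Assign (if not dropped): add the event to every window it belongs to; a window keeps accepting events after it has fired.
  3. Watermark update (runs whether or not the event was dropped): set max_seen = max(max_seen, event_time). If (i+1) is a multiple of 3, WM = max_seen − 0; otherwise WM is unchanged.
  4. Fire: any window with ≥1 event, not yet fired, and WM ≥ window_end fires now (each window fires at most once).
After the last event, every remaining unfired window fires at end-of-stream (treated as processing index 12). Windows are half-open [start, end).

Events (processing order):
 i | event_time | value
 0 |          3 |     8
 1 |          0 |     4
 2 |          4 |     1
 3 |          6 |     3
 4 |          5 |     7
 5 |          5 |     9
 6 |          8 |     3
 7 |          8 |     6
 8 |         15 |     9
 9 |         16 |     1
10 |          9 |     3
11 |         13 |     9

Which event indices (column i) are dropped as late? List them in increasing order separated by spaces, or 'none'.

i=0 t=3 v=8: → [3,8); WM=−∞
i=1 t=0 v=4: → [0,8); WM=−∞
i=2 t=4 v=1: → [0,9); WM=4
i=3 t=6 v=3: → [0,11); WM=4
i=4 t=5 v=7: → [0,11); WM=4
i=5 t=5 v=9: → [0,11); WM=6
i=6 t=8 v=3: → [0,13); WM=6
i=7 t=8 v=6: → [0,13); WM=6
i=8 t=15 v=9: → [15,20); WM=15
i=9 t=16 v=1: → [15,21); WM=15
i=10 t=9 v=3: DROP (t<15-1); WM=15
i=11 t=13 v=9: DROP (t<15-1); WM=16

10 11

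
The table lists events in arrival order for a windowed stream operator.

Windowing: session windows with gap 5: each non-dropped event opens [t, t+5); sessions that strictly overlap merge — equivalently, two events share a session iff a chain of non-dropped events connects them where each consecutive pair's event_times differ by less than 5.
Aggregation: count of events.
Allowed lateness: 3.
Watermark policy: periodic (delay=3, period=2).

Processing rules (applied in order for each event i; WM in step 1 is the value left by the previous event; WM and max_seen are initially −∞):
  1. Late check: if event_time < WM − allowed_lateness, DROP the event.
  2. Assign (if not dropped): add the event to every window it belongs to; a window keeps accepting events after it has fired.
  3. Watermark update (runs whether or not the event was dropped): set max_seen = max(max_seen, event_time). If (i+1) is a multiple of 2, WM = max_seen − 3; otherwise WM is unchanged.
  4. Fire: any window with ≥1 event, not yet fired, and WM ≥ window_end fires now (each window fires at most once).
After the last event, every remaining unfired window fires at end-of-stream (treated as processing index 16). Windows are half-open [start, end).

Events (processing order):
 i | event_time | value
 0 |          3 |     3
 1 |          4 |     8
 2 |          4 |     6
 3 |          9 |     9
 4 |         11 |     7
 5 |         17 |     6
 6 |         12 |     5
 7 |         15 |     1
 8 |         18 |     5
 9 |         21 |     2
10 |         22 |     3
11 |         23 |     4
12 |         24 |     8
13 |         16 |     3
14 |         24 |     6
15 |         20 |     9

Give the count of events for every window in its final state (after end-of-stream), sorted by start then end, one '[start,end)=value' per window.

i=0 t=3 v=3: → [3,8); WM=−∞
i=1 t=4 v=8: → [3,9); WM=1
i=2 t=4 v=6: → [3,9); WM=1
i=3 t=9 v=9: → [9,14); WM=6
i=4 t=11 v=7: → [9,16); WM=6
i=5 t=17 v=6: → [17,22); WM=14
i=6 t=12 v=5: → [9,17); WM=14
i=7 t=15 v=1: → [9,22); WM=14
i=8 t=18 v=5: → [9,23); WM=14
i=9 t=21 v=2: → [9,26); WM=18
i=10 t=22 v=3: → [9,27); WM=18
i=11 t=23 v=4: → [9,28); WM=20
i=12 t=24 v=8: → [9,29); WM=20
i=13 t=16 v=3: DROP (t<20-3); WM=21
i=14 t=24 v=6: → [9,29); WM=21
i=15 t=20 v=9: → [9,29); WM=21

[3,9)=3 [9,29)=12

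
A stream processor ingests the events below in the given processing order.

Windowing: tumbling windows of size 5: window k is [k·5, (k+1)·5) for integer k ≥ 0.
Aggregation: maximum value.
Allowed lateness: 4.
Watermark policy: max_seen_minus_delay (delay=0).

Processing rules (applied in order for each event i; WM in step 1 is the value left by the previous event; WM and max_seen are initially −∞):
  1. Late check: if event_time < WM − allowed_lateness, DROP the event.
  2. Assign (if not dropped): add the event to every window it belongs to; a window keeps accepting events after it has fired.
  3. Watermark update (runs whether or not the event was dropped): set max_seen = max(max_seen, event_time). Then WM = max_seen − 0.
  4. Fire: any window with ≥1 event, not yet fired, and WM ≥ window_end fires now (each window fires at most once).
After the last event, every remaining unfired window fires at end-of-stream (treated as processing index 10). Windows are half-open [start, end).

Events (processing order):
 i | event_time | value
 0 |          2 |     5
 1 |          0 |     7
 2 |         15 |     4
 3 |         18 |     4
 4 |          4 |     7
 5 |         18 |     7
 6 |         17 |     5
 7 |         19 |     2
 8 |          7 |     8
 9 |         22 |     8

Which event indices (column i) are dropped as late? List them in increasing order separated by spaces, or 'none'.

i=0 t=2 v=5: → [0,5); WM=2
i=1 t=0 v=7: → [0,5); WM=2
i=2 t=15 v=4: → [15,20); WM=15; [0,5) fires=7
i=3 t=18 v=4: → [15,20); WM=18
i=4 t=4 v=7: DROP (t<18-4); WM=18
i=5 t=18 v=7: → [15,20); WM=18
i=6 t=17 v=5: → [15,20); WM=18
i=7 t=19 v=2: → [15,20); WM=19
i=8 t=7 v=8: DROP (t<19-4); WM=19
i=9 t=22 v=8: → [20,25); WM=22; [15,20) fires=7

4 8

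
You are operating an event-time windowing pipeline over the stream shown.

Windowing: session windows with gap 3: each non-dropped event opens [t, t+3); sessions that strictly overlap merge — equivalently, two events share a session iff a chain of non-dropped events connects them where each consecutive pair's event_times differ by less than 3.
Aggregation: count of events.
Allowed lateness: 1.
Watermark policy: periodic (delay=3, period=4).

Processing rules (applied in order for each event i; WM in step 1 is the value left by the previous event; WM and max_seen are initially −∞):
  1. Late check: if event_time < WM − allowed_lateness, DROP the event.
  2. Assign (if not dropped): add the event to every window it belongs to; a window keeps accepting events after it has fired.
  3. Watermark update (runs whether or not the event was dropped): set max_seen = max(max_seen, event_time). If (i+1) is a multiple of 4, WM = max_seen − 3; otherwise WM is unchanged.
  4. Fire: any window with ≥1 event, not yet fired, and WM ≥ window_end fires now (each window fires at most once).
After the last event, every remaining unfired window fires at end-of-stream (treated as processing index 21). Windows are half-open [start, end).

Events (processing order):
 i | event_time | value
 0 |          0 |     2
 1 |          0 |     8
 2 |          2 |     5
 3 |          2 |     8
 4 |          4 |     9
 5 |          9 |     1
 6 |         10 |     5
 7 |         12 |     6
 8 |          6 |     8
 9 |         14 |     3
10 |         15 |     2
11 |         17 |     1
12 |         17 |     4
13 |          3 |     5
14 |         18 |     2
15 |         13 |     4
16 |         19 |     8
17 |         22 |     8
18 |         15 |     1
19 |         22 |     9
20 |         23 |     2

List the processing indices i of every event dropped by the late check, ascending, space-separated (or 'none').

i=0 t=0 v=2: → [0,3); WM=−∞
i=1 t=0 v=8: → [0,3); WM=−∞
i=2 t=2 v=5: → [0,5); WM=−∞
i=3 t=2 v=8: → [0,5); WM=-1
i=4 t=4 v=9: → [0,7); WM=-1
i=5 t=9 v=1: → [9,12); WM=-1
i=6 t=10 v=5: → [9,13); WM=-1
i=7 t=12 v=6: → [9,15); WM=9
i=8 t=6 v=8: DROP (t<9-1); WM=9
i=9 t=14 v=3: → [9,17); WM=9
i=10 t=15 v=2: → [9,18); WM=9
i=11 t=17 v=1: → [9,20); WM=14
i=12 t=17 v=4: → [9,20); WM=14
i=13 t=3 v=5: DROP (t<14-1); WM=14
i=14 t=18 v=2: → [9,21); WM=14
i=15 t=13 v=4: → [9,21); WM=15
i=16 t=19 v=8: → [9,22); WM=15
i=17 t=22 v=8: → [22,25); WM=15
i=18 t=15 v=1: → [9,22); WM=15
i=19 t=22 v=9: → [22,25); WM=19
i=20 t=23 v=2: → [22,26); WM=19

8 13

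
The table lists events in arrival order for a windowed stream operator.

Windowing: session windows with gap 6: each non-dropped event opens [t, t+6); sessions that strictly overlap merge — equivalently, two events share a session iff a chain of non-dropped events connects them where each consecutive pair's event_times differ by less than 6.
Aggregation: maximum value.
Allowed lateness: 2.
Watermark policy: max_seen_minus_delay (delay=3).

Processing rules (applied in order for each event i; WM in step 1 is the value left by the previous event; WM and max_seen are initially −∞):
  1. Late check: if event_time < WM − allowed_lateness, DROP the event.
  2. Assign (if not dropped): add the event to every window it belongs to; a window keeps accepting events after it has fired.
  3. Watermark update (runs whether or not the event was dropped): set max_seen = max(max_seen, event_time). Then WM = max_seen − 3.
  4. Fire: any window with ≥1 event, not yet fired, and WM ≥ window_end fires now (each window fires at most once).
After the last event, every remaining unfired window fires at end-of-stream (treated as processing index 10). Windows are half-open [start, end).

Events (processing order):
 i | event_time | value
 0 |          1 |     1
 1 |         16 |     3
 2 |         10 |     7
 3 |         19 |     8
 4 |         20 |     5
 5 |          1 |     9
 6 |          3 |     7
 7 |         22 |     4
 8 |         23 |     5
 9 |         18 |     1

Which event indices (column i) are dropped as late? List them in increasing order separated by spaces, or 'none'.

2 5 6

i=0 t=1 v=1: → [1,7); WM=-2
i=1 t=16 v=3: → [16,22); WM=13
i=2 t=10 v=7: DROP (t<13-2); WM=13
i=3 t=19 v=8: → [16,25); WM=16
i=4 t=20 v=5: → [16,26); WM=17
i=5 t=1 v=9: DROP (t<17-2); WM=17
i=6 t=3 v=7: DROP (t<17-2); WM=17
i=7 t=22 v=4: → [16,28); WM=19
i=8 t=23 v=5: → [16,29); WM=20
i=9 t=18 v=1: → [16,29); WM=20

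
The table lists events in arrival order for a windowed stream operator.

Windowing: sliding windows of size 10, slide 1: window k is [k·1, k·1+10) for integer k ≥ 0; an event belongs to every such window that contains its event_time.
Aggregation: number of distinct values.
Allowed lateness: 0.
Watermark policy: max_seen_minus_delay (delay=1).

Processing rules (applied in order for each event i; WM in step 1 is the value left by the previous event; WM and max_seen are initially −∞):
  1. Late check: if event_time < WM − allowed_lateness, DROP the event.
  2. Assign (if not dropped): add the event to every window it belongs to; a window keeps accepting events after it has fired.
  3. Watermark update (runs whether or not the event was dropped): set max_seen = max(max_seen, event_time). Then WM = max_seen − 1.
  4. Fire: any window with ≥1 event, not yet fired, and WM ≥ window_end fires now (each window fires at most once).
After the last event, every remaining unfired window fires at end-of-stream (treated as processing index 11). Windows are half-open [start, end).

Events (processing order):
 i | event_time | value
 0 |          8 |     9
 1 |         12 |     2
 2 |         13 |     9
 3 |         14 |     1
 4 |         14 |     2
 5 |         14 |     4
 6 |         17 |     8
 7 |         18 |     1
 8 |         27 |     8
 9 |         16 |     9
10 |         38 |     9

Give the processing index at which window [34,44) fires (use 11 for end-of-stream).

i=0 t=8 v=9: → [8,18),[7,17),[6,16),[5,15),[4,14),[3,13),[2,12),[1,11),[0,10); WM=7
i=1 t=12 v=2: → [12,22),[11,21),[10,20),[9,19),[8,18),[7,17),[6,16),[5,15),[4,14),[3,13); WM=11; [0,10) fires=1 [1,11) fires=1
i=2 t=13 v=9: → [13,23),[12,22),[11,21),[10,20),[9,19),[8,18),[7,17),[6,16),[5,15),[4,14); WM=12; [2,12) fires=1
i=3 t=14 v=1: → [14,24),[13,23),[12,22),[11,21),[10,20),[9,19),[8,18),[7,17),[6,16),[5,15); WM=13; [3,13) fires=2
i=4 t=14 v=2: → [14,24),[13,23),[12,22),[11,21),[10,20),[9,19),[8,18),[7,17),[6,16),[5,15); WM=13
i=5 t=14 v=4: → [14,24),[13,23),[12,22),[11,21),[10,20),[9,19),[8,18),[7,17),[6,16),[5,15); WM=13
i=6 t=17 v=8: → [17,27),[16,26),[15,25),[14,24),[13,23),[12,22),[11,21),[10,20),[9,19),[8,18); WM=16; [4,14) fires=2 [5,15) fires=4 [6,16) fires=4
i=7 t=18 v=1: → [18,28),[17,27),[16,26),[15,25),[14,24),[13,23),[12,22),[11,21),[10,20),[9,19); WM=17; [7,17) fires=4
i=8 t=27 v=8: → [27,37),[26,36),[25,35),[24,34),[23,33),[22,32),[21,31),[20,30),[19,29),[18,28); WM=26; [8,18) fires=5 [9,19) fires=5 [10,20) fires=5 [11,21) fires=5 [12,22) fires=5 [13,23) fires=5 [14,24) fires=4 [15,25) fires=2 [16,26) fires=2
i=9 t=16 v=9: DROP (t<26-0); WM=26
i=10 t=38 v=9: → [38,48),[37,47),[36,46),[35,45),[34,44),[33,43),[32,42),[31,41),[30,40),[29,39); WM=37; [17,27) fires=2 [18,28) fires=2 [19,29) fires=1 [20,30) fires=1 [21,31) fires=1 [22,32) fires=1 [23,33) fires=1 [24,34) fires=1 [25,35) fires=1 [26,36) fires=1 [27,37) fires=1

11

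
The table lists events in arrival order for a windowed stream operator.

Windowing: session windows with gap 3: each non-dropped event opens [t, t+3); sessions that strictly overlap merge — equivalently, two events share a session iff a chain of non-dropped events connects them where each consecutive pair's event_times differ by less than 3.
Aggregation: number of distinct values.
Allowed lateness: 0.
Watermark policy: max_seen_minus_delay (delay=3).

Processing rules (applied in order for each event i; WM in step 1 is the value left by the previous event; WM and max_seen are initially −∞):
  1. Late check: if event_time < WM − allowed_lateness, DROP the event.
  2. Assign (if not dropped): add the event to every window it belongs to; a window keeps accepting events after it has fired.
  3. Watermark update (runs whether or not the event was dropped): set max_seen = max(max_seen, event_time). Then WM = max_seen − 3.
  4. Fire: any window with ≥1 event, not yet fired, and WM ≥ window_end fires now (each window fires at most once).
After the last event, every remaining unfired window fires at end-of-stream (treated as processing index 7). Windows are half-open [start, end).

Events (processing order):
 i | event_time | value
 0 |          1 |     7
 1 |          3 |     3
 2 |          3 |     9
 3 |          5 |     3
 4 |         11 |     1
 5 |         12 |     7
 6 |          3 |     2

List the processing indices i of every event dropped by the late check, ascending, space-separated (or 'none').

6

i=0 t=1 v=7: → [1,4); WM=-2
i=1 t=3 v=3: → [1,6); WM=0
i=2 t=3 v=9: → [1,6); WM=0
i=3 t=5 v=3: → [1,8); WM=2
i=4 t=11 v=1: → [11,14); WM=8
i=5 t=12 v=7: → [11,15); WM=9
i=6 t=3 v=2: DROP (t<9-0); WM=9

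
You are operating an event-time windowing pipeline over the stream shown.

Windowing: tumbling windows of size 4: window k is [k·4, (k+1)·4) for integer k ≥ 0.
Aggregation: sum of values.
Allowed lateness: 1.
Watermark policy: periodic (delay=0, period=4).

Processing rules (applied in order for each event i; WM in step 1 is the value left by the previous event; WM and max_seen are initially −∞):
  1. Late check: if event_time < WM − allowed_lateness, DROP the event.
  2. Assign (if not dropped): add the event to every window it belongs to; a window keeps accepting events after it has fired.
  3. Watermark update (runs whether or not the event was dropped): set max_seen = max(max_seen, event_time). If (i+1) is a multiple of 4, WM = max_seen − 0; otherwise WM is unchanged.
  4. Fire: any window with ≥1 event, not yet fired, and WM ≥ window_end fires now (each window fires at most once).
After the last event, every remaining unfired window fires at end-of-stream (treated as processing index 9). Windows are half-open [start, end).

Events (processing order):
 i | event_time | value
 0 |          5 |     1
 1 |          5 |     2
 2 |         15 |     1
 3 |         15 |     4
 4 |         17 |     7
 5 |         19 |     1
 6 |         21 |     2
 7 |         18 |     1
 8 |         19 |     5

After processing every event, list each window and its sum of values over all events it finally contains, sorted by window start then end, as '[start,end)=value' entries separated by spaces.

i=0 t=5 v=1: → [4,8); WM=−∞
i=1 t=5 v=2: → [4,8); WM=−∞
i=2 t=15 v=1: → [12,16); WM=−∞
i=3 t=15 v=4: → [12,16); WM=15; [4,8) fires=3
i=4 t=17 v=7: → [16,20); WM=15
i=5 t=19 v=1: → [16,20); WM=15
i=6 t=21 v=2: → [20,24); WM=15
i=7 t=18 v=1: → [16,20); WM=21; [12,16) fires=5 [16,20) fires=9
i=8 t=19 v=5: DROP (t<21-1); WM=21

[4,8)=3 [12,16)=5 [16,20)=9 [20,24)=2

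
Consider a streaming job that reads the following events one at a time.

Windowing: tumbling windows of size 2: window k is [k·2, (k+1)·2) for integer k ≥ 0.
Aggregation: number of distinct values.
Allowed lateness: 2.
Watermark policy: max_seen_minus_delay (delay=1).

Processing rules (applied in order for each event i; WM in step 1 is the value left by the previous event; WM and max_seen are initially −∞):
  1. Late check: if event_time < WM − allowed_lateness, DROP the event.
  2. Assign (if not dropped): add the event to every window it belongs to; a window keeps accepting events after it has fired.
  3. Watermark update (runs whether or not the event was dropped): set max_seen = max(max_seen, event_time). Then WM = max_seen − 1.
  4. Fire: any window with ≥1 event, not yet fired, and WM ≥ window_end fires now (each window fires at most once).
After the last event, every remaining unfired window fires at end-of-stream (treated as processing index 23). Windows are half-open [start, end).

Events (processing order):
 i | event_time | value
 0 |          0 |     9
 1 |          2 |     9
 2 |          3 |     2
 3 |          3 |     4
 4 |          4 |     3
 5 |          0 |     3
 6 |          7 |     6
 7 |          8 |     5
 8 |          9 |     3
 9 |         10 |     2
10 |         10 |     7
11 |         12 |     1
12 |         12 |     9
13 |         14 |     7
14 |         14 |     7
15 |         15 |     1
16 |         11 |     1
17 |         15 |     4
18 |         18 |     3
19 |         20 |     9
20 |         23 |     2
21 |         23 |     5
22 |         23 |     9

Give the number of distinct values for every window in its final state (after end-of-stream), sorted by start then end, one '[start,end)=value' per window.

i=0 t=0 v=9: → [0,2); WM=-1
i=1 t=2 v=9: → [2,4); WM=1
i=2 t=3 v=2: → [2,4); WM=2; [0,2) fires=1
i=3 t=3 v=4: → [2,4); WM=2
i=4 t=4 v=3: → [4,6); WM=3
i=5 t=0 v=3: DROP (t<3-2); WM=3
i=6 t=7 v=6: → [6,8); WM=6; [2,4) fires=3 [4,6) fires=1
i=7 t=8 v=5: → [8,10); WM=7
i=8 t=9 v=3: → [8,10); WM=8; [6,8) fires=1
i=9 t=10 v=2: → [10,12); WM=9
i=10 t=10 v=7: → [10,12); WM=9
i=11 t=12 v=1: → [12,14); WM=11; [8,10) fires=2
i=12 t=12 v=9: → [12,14); WM=11
i=13 t=14 v=7: → [14,16); WM=13; [10,12) fires=2
i=14 t=14 v=7: → [14,16); WM=13
i=15 t=15 v=1: → [14,16); WM=14; [12,14) fires=2
i=16 t=11 v=1: DROP (t<14-2); WM=14
i=17 t=15 v=4: → [14,16); WM=14
i=18 t=18 v=3: → [18,20); WM=17; [14,16) fires=3
i=19 t=20 v=9: → [20,22); WM=19
i=20 t=23 v=2: → [22,24); WM=22; [18,20) fires=1 [20,22) fires=1
i=21 t=23 v=5: → [22,24); WM=22
i=22 t=23 v=9: → [22,24); WM=22

[0,2)=1 [2,4)=3 [4,6)=1 [6,8)=1 [8,10)=2 [10,12)=2 [12,14)=2 [14,16)=3 [18,20)=1 [20,22)=1 [22,24)=3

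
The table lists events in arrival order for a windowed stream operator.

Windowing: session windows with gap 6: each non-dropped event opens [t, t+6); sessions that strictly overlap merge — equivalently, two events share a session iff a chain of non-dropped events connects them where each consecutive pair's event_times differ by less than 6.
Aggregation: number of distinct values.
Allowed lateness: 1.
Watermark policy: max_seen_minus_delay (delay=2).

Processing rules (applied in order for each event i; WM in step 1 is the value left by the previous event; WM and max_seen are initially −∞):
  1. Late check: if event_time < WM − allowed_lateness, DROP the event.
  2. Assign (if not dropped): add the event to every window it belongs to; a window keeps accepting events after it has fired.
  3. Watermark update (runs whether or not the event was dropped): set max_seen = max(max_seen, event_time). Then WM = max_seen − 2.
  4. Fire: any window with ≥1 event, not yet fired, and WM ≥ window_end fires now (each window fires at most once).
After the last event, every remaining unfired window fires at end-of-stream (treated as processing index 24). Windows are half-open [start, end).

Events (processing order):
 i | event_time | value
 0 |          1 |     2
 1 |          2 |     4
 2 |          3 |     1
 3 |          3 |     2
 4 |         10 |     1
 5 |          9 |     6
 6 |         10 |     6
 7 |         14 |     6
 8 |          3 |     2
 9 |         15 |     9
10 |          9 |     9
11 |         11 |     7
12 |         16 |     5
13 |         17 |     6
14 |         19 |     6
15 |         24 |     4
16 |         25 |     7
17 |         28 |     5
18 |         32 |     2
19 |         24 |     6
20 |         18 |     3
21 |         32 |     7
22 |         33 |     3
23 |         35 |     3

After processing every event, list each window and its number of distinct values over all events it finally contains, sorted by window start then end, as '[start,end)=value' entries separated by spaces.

[1,9)=3 [9,41)=8

i=0 t=1 v=2: → [1,7); WM=-1
i=1 t=2 v=4: → [1,8); WM=0
i=2 t=3 v=1: → [1,9); WM=1
i=3 t=3 v=2: → [1,9); WM=1
i=4 t=10 v=1: → [10,16); WM=8
i=5 t=9 v=6: → [9,16); WM=8
i=6 t=10 v=6: → [9,16); WM=8
i=7 t=14 v=6: → [9,20); WM=12
i=8 t=3 v=2: DROP (t<12-1); WM=12
i=9 t=15 v=9: → [9,21); WM=13
i=10 t=9 v=9: DROP (t<13-1); WM=13
i=11 t=11 v=7: DROP (t<13-1); WM=13
i=12 t=16 v=5: → [9,22); WM=14
i=13 t=17 v=6: → [9,23); WM=15
i=14 t=19 v=6: → [9,25); WM=17
i=15 t=24 v=4: → [9,30); WM=22
i=16 t=25 v=7: → [9,31); WM=23
i=17 t=28 v=5: → [9,34); WM=26
i=18 t=32 v=2: → [9,38); WM=30
i=19 t=24 v=6: DROP (t<30-1); WM=30
i=20 t=18 v=3: DROP (t<30-1); WM=30
i=21 t=32 v=7: → [9,38); WM=30
i=22 t=33 v=3: → [9,39); WM=31
i=23 t=35 v=3: → [9,41); WM=33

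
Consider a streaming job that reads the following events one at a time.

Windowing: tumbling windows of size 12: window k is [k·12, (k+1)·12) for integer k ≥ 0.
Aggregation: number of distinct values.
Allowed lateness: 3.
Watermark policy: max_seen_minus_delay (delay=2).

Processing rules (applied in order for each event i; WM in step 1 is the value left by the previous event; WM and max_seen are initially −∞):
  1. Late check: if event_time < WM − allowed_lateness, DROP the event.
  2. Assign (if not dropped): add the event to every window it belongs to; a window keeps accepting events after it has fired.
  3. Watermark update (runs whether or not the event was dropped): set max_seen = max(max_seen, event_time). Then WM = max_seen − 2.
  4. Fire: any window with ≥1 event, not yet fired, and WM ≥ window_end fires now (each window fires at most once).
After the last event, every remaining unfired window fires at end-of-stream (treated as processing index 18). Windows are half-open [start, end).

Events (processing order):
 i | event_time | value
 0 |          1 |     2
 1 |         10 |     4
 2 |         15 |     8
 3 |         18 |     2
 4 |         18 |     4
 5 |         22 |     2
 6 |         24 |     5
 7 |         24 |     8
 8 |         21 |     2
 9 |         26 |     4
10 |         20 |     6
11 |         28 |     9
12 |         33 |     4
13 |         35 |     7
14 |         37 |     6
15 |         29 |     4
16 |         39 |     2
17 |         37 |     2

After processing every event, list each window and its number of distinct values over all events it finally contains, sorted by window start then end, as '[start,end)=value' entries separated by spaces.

[0,12)=2 [12,24)=3 [24,36)=5 [36,48)=2

i=0 t=1 v=2: → [0,12); WM=-1
i=1 t=10 v=4: → [0,12); WM=8
i=2 t=15 v=8: → [12,24); WM=13; [0,12) fires=2
i=3 t=18 v=2: → [12,24); WM=16
i=4 t=18 v=4: → [12,24); WM=16
i=5 t=22 v=2: → [12,24); WM=20
i=6 t=24 v=5: → [24,36); WM=22
i=7 t=24 v=8: → [24,36); WM=22
i=8 t=21 v=2: → [12,24); WM=22
i=9 t=26 v=4: → [24,36); WM=24; [12,24) fires=3
i=10 t=20 v=6: DROP (t<24-3); WM=24
i=11 t=28 v=9: → [24,36); WM=26
i=12 t=33 v=4: → [24,36); WM=31
i=13 t=35 v=7: → [24,36); WM=33
i=14 t=37 v=6: → [36,48); WM=35
i=15 t=29 v=4: DROP (t<35-3); WM=35
i=16 t=39 v=2: → [36,48); WM=37; [24,36) fires=5
i=17 t=37 v=2: → [36,48); WM=37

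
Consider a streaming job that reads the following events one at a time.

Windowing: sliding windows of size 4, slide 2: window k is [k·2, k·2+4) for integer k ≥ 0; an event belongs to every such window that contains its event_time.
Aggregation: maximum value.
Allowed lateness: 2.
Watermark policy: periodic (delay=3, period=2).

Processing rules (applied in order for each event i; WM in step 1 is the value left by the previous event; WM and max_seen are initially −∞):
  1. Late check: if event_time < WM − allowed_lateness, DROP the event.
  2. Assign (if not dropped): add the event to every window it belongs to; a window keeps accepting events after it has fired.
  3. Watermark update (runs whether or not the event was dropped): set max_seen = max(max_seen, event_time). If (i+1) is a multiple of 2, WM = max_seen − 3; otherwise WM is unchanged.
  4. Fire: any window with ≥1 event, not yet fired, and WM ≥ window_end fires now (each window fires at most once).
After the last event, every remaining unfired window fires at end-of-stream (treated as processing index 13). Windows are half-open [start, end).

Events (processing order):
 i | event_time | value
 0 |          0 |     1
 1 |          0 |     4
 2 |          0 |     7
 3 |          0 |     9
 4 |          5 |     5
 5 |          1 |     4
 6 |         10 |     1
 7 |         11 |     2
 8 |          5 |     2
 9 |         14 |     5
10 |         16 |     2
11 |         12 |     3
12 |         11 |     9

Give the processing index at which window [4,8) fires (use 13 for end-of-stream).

i=0 t=0 v=1: → [0,4); WM=−∞
i=1 t=0 v=4: → [0,4); WM=-3
i=2 t=0 v=7: → [0,4); WM=-3
i=3 t=0 v=9: → [0,4); WM=-3
i=4 t=5 v=5: → [4,8),[2,6); WM=-3
i=5 t=1 v=4: → [0,4); WM=2
i=6 t=10 v=1: → [10,14),[8,12); WM=2
i=7 t=11 v=2: → [10,14),[8,12); WM=8; [0,4) fires=9 [2,6) fires=5 [4,8) fires=5
i=8 t=5 v=2: DROP (t<8-2); WM=8
i=9 t=14 v=5: → [14,18),[12,16); WM=11
i=10 t=16 v=2: → [16,20),[14,18); WM=11
i=11 t=12 v=3: → [12,16),[10,14); WM=13; [8,12) fires=2
i=12 t=11 v=9: → [10,14),[8,12); WM=13

7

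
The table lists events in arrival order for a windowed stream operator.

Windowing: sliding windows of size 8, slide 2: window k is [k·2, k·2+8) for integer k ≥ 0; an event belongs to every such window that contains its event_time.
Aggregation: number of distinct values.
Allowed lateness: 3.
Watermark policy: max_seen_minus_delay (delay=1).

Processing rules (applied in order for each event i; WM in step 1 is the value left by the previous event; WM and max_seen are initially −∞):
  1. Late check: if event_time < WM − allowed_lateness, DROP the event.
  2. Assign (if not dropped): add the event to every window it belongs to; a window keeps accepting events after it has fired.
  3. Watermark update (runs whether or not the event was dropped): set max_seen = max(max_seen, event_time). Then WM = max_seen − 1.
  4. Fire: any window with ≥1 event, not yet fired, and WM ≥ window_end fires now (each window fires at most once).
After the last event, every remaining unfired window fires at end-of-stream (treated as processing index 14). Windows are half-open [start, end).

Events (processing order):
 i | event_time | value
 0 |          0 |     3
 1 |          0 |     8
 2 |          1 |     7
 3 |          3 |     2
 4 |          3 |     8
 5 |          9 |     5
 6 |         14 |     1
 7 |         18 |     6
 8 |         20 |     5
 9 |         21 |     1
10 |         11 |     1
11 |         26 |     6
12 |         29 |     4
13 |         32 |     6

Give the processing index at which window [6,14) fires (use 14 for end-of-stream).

i=0 t=0 v=3: → [0,8); WM=-1
i=1 t=0 v=8: → [0,8); WM=-1
i=2 t=1 v=7: → [0,8); WM=0
i=3 t=3 v=2: → [2,10),[0,8); WM=2
i=4 t=3 v=8: → [2,10),[0,8); WM=2
i=5 t=9 v=5: → [8,16),[6,14),[4,12),[2,10); WM=8; [0,8) fires=4
i=6 t=14 v=1: → [14,22),[12,20),[10,18),[8,16); WM=13; [2,10) fires=3 [4,12) fires=1
i=7 t=18 v=6: → [18,26),[16,24),[14,22),[12,20); WM=17; [6,14) fires=1 [8,16) fires=2
i=8 t=20 v=5: → [20,28),[18,26),[16,24),[14,22); WM=19; [10,18) fires=1
i=9 t=21 v=1: → [20,28),[18,26),[16,24),[14,22); WM=20; [12,20) fires=2
i=10 t=11 v=1: DROP (t<20-3); WM=20
i=11 t=26 v=6: → [26,34),[24,32),[22,30),[20,28); WM=25; [14,22) fires=3 [16,24) fires=3
i=12 t=29 v=4: → [28,36),[26,34),[24,32),[22,30); WM=28; [18,26) fires=3 [20,28) fires=3
i=13 t=32 v=6: → [32,40),[30,38),[28,36),[26,34); WM=31; [22,30) fires=2

7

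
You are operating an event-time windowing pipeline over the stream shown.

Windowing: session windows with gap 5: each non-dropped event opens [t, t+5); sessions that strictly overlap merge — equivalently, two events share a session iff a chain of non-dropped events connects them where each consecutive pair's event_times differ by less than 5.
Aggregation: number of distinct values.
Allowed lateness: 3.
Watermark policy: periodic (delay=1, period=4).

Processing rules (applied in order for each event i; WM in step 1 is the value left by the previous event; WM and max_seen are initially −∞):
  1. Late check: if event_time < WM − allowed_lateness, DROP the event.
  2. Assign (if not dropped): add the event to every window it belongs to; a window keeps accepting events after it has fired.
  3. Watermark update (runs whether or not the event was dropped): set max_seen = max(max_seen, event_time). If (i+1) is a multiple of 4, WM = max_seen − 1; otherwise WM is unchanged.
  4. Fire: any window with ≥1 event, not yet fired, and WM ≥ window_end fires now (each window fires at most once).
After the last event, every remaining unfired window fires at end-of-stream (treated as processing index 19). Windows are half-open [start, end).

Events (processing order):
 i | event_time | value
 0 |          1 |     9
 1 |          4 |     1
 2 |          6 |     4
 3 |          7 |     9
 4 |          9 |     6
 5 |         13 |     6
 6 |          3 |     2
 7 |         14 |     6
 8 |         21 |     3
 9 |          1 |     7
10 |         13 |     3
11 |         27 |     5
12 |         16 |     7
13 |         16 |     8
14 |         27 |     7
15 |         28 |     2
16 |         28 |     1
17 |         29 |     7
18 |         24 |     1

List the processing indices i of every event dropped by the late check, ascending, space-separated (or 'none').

i=0 t=1 v=9: → [1,6); WM=−∞
i=1 t=4 v=1: → [1,9); WM=−∞
i=2 t=6 v=4: → [1,11); WM=−∞
i=3 t=7 v=9: → [1,12); WM=6
i=4 t=9 v=6: → [1,14); WM=6
i=5 t=13 v=6: → [1,18); WM=6
i=6 t=3 v=2: → [1,18); WM=6
i=7 t=14 v=6: → [1,19); WM=13
i=8 t=21 v=3: → [21,26); WM=13
i=9 t=1 v=7: DROP (t<13-3); WM=13
i=10 t=13 v=3: → [1,19); WM=13
i=11 t=27 v=5: → [27,32); WM=26
i=12 t=16 v=7: DROP (t<26-3); WM=26
i=13 t=16 v=8: DROP (t<26-3); WM=26
i=14 t=27 v=7: → [27,32); WM=26
i=15 t=28 v=2: → [27,33); WM=27
i=16 t=28 v=1: → [27,33); WM=27
i=17 t=29 v=7: → [27,34); WM=27
i=18 t=24 v=1: → [21,34); WM=27

9 12 13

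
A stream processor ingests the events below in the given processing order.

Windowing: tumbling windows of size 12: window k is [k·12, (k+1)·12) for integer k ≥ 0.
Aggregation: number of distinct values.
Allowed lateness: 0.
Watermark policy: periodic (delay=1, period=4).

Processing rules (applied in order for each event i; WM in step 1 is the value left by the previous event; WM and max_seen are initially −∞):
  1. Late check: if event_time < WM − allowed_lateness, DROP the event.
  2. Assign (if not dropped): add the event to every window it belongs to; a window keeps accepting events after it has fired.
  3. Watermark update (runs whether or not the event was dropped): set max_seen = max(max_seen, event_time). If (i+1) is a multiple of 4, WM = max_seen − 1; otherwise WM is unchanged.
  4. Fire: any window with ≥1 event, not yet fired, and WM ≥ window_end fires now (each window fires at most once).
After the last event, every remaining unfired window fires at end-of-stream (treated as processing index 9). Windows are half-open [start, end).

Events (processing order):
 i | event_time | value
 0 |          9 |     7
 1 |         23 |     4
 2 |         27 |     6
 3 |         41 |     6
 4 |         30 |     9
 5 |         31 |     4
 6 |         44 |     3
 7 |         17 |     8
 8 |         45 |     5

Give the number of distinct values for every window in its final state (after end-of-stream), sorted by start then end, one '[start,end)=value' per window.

[0,12)=1 [12,24)=1 [24,36)=1 [36,48)=3

i=0 t=9 v=7: → [0,12); WM=−∞
i=1 t=23 v=4: → [12,24); WM=−∞
i=2 t=27 v=6: → [24,36); WM=−∞
i=3 t=41 v=6: → [36,48); WM=40; [0,12) fires=1 [12,24) fires=1 [24,36) fires=1
i=4 t=30 v=9: DROP (t<40-0); WM=40
i=5 t=31 v=4: DROP (t<40-0); WM=40
i=6 t=44 v=3: → [36,48); WM=40
i=7 t=17 v=8: DROP (t<40-0); WM=43
i=8 t=45 v=5: → [36,48); WM=43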